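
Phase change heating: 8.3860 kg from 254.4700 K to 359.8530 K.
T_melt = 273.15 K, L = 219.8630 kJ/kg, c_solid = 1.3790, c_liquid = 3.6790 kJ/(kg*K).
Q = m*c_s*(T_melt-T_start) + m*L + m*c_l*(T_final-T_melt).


Q1 (sensible, solid) = 8.3860 * 1.3790 * 18.6800 = 216.0210 kJ
Q2 (latent) = 8.3860 * 219.8630 = 1843.7711 kJ
Q3 (sensible, liquid) = 8.3860 * 3.6790 * 86.7030 = 2674.9691 kJ
Q_total = 4734.7612 kJ

4734.7612 kJ


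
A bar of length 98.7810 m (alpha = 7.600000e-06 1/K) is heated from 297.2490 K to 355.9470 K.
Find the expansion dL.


dT = 58.6980 K
dL = 7.600000e-06 * 98.7810 * 58.6980 = 0.044067 m
L_final = 98.825067 m

dL = 0.044067 m


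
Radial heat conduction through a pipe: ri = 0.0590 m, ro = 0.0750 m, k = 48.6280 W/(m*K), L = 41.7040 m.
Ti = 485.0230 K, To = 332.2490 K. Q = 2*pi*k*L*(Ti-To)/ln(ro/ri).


dT = 152.7740 K
ln(ro/ri) = 0.2400
Q = 2*pi*48.6280*41.7040*152.7740 / 0.2400 = 8112813.1139 W

8112813.1139 W


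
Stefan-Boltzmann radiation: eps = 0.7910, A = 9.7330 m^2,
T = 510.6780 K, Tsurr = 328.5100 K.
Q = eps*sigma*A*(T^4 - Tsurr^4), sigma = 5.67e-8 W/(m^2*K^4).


T^4 = 6.8012e+10
Tsurr^4 = 1.1646e+10
Q = 0.7910 * 5.67e-8 * 9.7330 * 5.6366e+10 = 24605.0089 W

24605.0089 W


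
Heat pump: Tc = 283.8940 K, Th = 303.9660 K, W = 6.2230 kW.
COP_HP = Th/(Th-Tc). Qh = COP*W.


COP = 303.9660 / 20.0720 = 15.1438
Qh = 15.1438 * 6.2230 = 94.2398 kW

COP = 15.1438, Qh = 94.2398 kW


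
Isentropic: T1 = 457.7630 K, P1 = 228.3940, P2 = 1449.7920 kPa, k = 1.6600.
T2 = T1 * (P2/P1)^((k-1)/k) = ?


(k-1)/k = 0.3976
(P2/P1)^exp = 2.0850
T2 = 457.7630 * 2.0850 = 954.4541 K

954.4541 K


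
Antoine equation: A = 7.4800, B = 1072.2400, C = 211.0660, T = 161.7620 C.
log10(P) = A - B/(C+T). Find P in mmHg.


C+T = 372.8280
B/(C+T) = 2.8760
log10(P) = 7.4800 - 2.8760 = 4.6040
P = 10^4.6040 = 40182.3885 mmHg

40182.3885 mmHg


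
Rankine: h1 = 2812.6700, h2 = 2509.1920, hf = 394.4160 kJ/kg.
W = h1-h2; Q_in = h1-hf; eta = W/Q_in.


W = 303.4780 kJ/kg
Q_in = 2418.2540 kJ/kg
eta = 0.1255 = 12.5495%

eta = 12.5495%


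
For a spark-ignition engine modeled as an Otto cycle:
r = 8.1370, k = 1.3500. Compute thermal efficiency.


r^(k-1) = 2.0829
eta = 1 - 1/2.0829 = 0.5199 = 51.9894%

51.9894%


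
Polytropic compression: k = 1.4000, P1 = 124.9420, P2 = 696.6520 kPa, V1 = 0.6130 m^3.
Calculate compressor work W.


(k-1)/k = 0.2857
(P2/P1)^exp = 1.6339
W = 3.5000 * 124.9420 * 0.6130 * (1.6339 - 1) = 169.9304 kJ

169.9304 kJ


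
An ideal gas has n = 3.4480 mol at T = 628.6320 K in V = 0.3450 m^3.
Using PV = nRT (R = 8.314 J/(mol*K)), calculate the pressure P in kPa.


P = nRT/V = 3.4480 * 8.314 * 628.6320 / 0.3450
= 18020.7874 / 0.3450 = 52234.1662 Pa = 52.2342 kPa

52.2342 kPa


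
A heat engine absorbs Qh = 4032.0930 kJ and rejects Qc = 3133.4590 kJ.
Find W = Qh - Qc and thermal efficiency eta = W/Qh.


W = 4032.0930 - 3133.4590 = 898.6340 kJ
eta = 898.6340 / 4032.0930 = 0.2229 = 22.2870%

W = 898.6340 kJ, eta = 22.2870%


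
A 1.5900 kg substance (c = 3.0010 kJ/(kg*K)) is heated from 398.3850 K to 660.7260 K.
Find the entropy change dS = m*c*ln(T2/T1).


T2/T1 = 1.6585
ln(T2/T1) = 0.5059
dS = 1.5900 * 3.0010 * 0.5059 = 2.4140 kJ/K

2.4140 kJ/K


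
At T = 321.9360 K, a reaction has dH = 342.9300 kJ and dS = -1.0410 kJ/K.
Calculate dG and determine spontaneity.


T*dS = 321.9360 * -1.0410 = -335.1354 kJ
dG = 342.9300 + 335.1354 = 678.0654 kJ (non-spontaneous)

dG = 678.0654 kJ, non-spontaneous


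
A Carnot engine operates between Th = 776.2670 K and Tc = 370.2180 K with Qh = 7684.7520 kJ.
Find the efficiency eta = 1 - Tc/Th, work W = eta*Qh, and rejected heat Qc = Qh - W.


eta = 1 - 370.2180/776.2670 = 0.5231
W = 0.5231 * 7684.7520 = 4019.7327 kJ
Qc = 7684.7520 - 4019.7327 = 3665.0193 kJ

eta = 52.3079%, W = 4019.7327 kJ, Qc = 3665.0193 kJ


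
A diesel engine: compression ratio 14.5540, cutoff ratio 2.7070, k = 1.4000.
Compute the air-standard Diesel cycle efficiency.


r^(k-1) = 2.9187
rc^k = 4.0317
eta = 0.5654 = 56.5364%

56.5364%


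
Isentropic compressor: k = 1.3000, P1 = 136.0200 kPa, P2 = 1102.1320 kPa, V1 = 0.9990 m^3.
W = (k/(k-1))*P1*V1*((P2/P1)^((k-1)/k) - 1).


(k-1)/k = 0.2308
(P2/P1)^exp = 1.6206
W = 4.3333 * 136.0200 * 0.9990 * (1.6206 - 1) = 365.4463 kJ

365.4463 kJ


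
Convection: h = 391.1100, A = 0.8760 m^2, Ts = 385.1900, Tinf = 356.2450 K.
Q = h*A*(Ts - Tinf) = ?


dT = 28.9450 K
Q = 391.1100 * 0.8760 * 28.9450 = 9916.9148 W

9916.9148 W


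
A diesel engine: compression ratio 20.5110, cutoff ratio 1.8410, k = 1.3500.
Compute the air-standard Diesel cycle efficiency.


r^(k-1) = 2.8787
rc^k = 2.2794
eta = 0.6085 = 60.8542%

60.8542%


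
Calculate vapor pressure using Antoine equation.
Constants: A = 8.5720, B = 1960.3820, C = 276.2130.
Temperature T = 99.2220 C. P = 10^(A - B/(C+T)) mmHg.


C+T = 375.4350
B/(C+T) = 5.2216
log10(P) = 8.5720 - 5.2216 = 3.3504
P = 10^3.3504 = 2240.6383 mmHg

2240.6383 mmHg


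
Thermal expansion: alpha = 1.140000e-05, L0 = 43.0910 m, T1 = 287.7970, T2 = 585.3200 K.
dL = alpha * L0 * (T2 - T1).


dT = 297.5230 K
dL = 1.140000e-05 * 43.0910 * 297.5230 = 0.146154 m
L_final = 43.237154 m

dL = 0.146154 m


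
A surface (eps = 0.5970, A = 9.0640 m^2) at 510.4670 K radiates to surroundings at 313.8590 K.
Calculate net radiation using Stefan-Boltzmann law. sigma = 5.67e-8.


T^4 = 6.7900e+10
Tsurr^4 = 9.7037e+09
Q = 0.5970 * 5.67e-8 * 9.0640 * 5.8196e+10 = 17855.5635 W

17855.5635 W


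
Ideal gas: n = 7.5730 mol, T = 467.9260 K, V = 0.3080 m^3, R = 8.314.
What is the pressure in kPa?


P = nRT/V = 7.5730 * 8.314 * 467.9260 / 0.3080
= 29461.5203 / 0.3080 = 95654.2867 Pa = 95.6543 kPa

95.6543 kPa


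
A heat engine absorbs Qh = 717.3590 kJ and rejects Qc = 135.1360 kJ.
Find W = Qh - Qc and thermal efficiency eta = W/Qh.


W = 717.3590 - 135.1360 = 582.2230 kJ
eta = 582.2230 / 717.3590 = 0.8116 = 81.1620%

W = 582.2230 kJ, eta = 81.1620%


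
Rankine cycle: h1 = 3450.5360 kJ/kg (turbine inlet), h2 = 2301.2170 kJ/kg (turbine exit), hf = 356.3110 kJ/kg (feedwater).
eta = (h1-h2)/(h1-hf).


W = 1149.3190 kJ/kg
Q_in = 3094.2250 kJ/kg
eta = 0.3714 = 37.1440%

eta = 37.1440%


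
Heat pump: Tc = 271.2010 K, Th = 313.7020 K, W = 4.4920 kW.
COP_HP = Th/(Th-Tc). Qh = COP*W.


COP = 313.7020 / 42.5010 = 7.3810
Qh = 7.3810 * 4.4920 = 33.1557 kW

COP = 7.3810, Qh = 33.1557 kW


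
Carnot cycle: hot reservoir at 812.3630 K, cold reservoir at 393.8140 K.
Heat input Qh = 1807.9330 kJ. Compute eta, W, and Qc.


eta = 1 - 393.8140/812.3630 = 0.5152
W = 0.5152 * 1807.9330 = 931.4907 kJ
Qc = 1807.9330 - 931.4907 = 876.4423 kJ

eta = 51.5224%, W = 931.4907 kJ, Qc = 876.4423 kJ


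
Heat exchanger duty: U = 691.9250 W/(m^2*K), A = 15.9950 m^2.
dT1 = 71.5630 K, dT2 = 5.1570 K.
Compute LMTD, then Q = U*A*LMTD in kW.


LMTD = 25.2473 K
Q = 691.9250 * 15.9950 * 25.2473 = 279420.3224 W = 279.4203 kW

279.4203 kW


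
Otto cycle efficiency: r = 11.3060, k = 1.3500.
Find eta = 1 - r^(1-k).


r^(k-1) = 2.3370
eta = 1 - 1/2.3370 = 0.5721 = 57.2100%

57.2100%


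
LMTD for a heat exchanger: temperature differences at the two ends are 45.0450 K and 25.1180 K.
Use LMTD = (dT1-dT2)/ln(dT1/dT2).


dT1/dT2 = 1.7933
ln(dT1/dT2) = 0.5841
LMTD = 19.9270 / 0.5841 = 34.1171 K

34.1171 K


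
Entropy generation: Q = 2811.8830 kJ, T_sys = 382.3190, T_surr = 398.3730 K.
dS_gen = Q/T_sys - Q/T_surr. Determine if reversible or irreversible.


dS_sys = 2811.8830/382.3190 = 7.3548 kJ/K
dS_surr = -2811.8830/398.3730 = -7.0584 kJ/K
dS_gen = 7.3548 - 7.0584 = 0.2964 kJ/K (irreversible)

dS_gen = 0.2964 kJ/K, irreversible


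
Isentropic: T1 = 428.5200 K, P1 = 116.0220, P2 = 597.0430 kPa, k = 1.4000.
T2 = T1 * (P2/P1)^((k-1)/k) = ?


(k-1)/k = 0.2857
(P2/P1)^exp = 1.5969
T2 = 428.5200 * 1.5969 = 684.3005 K

684.3005 K


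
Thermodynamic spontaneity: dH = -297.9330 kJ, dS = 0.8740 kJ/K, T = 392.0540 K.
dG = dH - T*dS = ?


T*dS = 392.0540 * 0.8740 = 342.6552 kJ
dG = -297.9330 - 342.6552 = -640.5882 kJ (spontaneous)

dG = -640.5882 kJ, spontaneous


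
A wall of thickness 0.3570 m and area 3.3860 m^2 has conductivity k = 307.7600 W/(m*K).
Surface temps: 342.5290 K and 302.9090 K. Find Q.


dT = 39.6200 K
Q = 307.7600 * 3.3860 * 39.6200 / 0.3570 = 115649.9321 W

115649.9321 W


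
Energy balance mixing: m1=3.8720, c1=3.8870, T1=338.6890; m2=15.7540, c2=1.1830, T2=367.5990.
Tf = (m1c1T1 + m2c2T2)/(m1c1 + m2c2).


num = 11948.3625
den = 33.6874
Tf = 354.6829 K

354.6829 K


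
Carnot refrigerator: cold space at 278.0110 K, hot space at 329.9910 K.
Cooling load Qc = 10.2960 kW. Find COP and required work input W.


COP = 278.0110 / 51.9800 = 5.3484
W = 10.2960 / 5.3484 = 1.9251 kW

COP = 5.3484, W = 1.9251 kW


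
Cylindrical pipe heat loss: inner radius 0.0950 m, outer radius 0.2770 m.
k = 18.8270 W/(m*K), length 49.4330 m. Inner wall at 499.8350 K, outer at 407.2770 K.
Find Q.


dT = 92.5580 K
ln(ro/ri) = 1.0701
Q = 2*pi*18.8270*49.4330*92.5580 / 1.0701 = 505767.6804 W

505767.6804 W


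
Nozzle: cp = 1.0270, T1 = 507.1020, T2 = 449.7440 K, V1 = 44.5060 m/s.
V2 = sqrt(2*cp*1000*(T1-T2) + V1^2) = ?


dT = 57.3580 K
2*cp*1000*dT = 117813.3320
V1^2 = 1980.7840
V2 = sqrt(119794.1160) = 346.1129 m/s

346.1129 m/s


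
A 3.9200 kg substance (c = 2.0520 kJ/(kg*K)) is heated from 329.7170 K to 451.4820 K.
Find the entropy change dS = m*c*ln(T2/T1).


T2/T1 = 1.3693
ln(T2/T1) = 0.3143
dS = 3.9200 * 2.0520 * 0.3143 = 2.5282 kJ/K

2.5282 kJ/K


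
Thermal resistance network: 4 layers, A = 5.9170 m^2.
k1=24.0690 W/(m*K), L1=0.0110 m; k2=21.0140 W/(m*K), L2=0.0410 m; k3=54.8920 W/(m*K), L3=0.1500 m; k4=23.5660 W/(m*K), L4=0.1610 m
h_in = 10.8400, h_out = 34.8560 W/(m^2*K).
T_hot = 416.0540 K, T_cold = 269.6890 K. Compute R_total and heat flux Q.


R_conv_in = 1/(10.8400*5.9170) = 0.0156
R_1 = 0.0110/(24.0690*5.9170) = 7.7238e-05
R_2 = 0.0410/(21.0140*5.9170) = 0.0003
R_3 = 0.1500/(54.8920*5.9170) = 0.0005
R_4 = 0.1610/(23.5660*5.9170) = 0.0012
R_conv_out = 1/(34.8560*5.9170) = 0.0048
R_total = 0.0225 K/W
Q = 146.3650 / 0.0225 = 6515.8539 W

R_total = 0.0225 K/W, Q = 6515.8539 W


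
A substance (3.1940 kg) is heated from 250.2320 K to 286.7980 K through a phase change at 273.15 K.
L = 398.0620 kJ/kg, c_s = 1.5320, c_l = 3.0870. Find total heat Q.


Q1 (sensible, solid) = 3.1940 * 1.5320 * 22.9180 = 112.1425 kJ
Q2 (latent) = 3.1940 * 398.0620 = 1271.4100 kJ
Q3 (sensible, liquid) = 3.1940 * 3.0870 * 13.6480 = 134.5676 kJ
Q_total = 1518.1202 kJ

1518.1202 kJ


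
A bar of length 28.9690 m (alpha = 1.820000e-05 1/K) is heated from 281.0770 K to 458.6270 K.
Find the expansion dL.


dT = 177.5500 K
dL = 1.820000e-05 * 28.9690 * 177.5500 = 0.093611 m
L_final = 29.062611 m

dL = 0.093611 m


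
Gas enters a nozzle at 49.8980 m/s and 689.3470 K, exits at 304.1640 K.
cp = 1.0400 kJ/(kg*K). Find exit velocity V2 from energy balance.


dT = 385.1830 K
2*cp*1000*dT = 801180.6400
V1^2 = 2489.8104
V2 = sqrt(803670.4504) = 896.4767 m/s

896.4767 m/s


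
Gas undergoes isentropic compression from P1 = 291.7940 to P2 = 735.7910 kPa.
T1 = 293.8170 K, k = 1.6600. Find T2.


(k-1)/k = 0.3976
(P2/P1)^exp = 1.4445
T2 = 293.8170 * 1.4445 = 424.4048 K

424.4048 K


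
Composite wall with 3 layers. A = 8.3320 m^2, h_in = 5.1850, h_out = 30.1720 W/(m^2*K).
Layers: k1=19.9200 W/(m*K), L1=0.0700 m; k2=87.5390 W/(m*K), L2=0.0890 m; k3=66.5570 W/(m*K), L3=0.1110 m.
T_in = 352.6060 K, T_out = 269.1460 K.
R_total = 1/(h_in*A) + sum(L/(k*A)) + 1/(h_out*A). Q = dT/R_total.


R_conv_in = 1/(5.1850*8.3320) = 0.0231
R_1 = 0.0700/(19.9200*8.3320) = 0.0004
R_2 = 0.0890/(87.5390*8.3320) = 0.0001
R_3 = 0.1110/(66.5570*8.3320) = 0.0002
R_conv_out = 1/(30.1720*8.3320) = 0.0040
R_total = 0.0279 K/W
Q = 83.4600 / 0.0279 = 2994.7082 W

R_total = 0.0279 K/W, Q = 2994.7082 W


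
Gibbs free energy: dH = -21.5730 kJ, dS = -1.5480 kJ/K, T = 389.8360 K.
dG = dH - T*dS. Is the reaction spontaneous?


T*dS = 389.8360 * -1.5480 = -603.4661 kJ
dG = -21.5730 + 603.4661 = 581.8931 kJ (non-spontaneous)

dG = 581.8931 kJ, non-spontaneous


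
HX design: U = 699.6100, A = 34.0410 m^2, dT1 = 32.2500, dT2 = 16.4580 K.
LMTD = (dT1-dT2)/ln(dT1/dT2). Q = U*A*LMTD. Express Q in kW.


LMTD = 23.4753 K
Q = 699.6100 * 34.0410 * 23.4753 = 559074.8017 W = 559.0748 kW

559.0748 kW


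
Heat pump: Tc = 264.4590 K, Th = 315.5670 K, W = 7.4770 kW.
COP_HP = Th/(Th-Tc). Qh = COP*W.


COP = 315.5670 / 51.1080 = 6.1745
Qh = 6.1745 * 7.4770 = 46.1668 kW

COP = 6.1745, Qh = 46.1668 kW


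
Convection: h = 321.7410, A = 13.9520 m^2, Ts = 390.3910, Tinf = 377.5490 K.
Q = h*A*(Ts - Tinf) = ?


dT = 12.8420 K
Q = 321.7410 * 13.9520 * 12.8420 = 57646.8446 W

57646.8446 W


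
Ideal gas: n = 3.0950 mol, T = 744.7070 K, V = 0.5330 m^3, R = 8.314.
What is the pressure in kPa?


P = nRT/V = 3.0950 * 8.314 * 744.7070 / 0.5330
= 19162.6739 / 0.5330 = 35952.4839 Pa = 35.9525 kPa

35.9525 kPa


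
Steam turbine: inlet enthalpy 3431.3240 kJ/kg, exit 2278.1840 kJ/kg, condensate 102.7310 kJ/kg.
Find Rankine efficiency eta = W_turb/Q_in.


W = 1153.1400 kJ/kg
Q_in = 3328.5930 kJ/kg
eta = 0.3464 = 34.6435%

eta = 34.6435%


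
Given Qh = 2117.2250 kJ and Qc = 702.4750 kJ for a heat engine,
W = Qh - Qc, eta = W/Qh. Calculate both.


W = 2117.2250 - 702.4750 = 1414.7500 kJ
eta = 1414.7500 / 2117.2250 = 0.6682 = 66.8210%

W = 1414.7500 kJ, eta = 66.8210%


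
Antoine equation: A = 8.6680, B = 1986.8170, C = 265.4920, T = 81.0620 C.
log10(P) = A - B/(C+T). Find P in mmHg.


C+T = 346.5540
B/(C+T) = 5.7331
log10(P) = 8.6680 - 5.7331 = 2.9349
P = 10^2.9349 = 860.8627 mmHg

860.8627 mmHg


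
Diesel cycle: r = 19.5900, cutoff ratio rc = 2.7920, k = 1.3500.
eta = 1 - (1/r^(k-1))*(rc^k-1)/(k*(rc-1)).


r^(k-1) = 2.8328
rc^k = 3.9993
eta = 0.5623 = 56.2338%

56.2338%


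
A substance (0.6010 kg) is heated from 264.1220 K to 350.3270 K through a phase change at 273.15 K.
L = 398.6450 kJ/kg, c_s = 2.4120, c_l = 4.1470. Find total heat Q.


Q1 (sensible, solid) = 0.6010 * 2.4120 * 9.0280 = 13.0871 kJ
Q2 (latent) = 0.6010 * 398.6450 = 239.5856 kJ
Q3 (sensible, liquid) = 0.6010 * 4.1470 * 77.1770 = 192.3519 kJ
Q_total = 445.0246 kJ

445.0246 kJ


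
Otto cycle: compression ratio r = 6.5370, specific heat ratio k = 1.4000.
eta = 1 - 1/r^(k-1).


r^(k-1) = 2.1191
eta = 1 - 1/2.1191 = 0.5281 = 52.8101%

52.8101%


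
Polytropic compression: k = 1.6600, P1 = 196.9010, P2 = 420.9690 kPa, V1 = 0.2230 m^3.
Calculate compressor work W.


(k-1)/k = 0.3976
(P2/P1)^exp = 1.3527
W = 2.5152 * 196.9010 * 0.2230 * (1.3527 - 1) = 38.9528 kJ

38.9528 kJ


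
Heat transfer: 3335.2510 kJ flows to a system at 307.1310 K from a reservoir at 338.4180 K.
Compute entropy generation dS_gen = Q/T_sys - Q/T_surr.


dS_sys = 3335.2510/307.1310 = 10.8594 kJ/K
dS_surr = -3335.2510/338.4180 = -9.8554 kJ/K
dS_gen = 10.8594 - 9.8554 = 1.0040 kJ/K (irreversible)

dS_gen = 1.0040 kJ/K, irreversible


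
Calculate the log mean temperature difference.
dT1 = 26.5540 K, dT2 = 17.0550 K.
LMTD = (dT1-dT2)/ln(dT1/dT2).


dT1/dT2 = 1.5570
ln(dT1/dT2) = 0.4427
LMTD = 9.4990 / 0.4427 = 21.4552 K

21.4552 K


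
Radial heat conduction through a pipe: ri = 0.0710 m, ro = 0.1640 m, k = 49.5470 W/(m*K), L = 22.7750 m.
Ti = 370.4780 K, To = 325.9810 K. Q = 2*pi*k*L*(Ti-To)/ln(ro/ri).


dT = 44.4970 K
ln(ro/ri) = 0.8372
Q = 2*pi*49.5470*22.7750*44.4970 / 0.8372 = 376846.1707 W

376846.1707 W


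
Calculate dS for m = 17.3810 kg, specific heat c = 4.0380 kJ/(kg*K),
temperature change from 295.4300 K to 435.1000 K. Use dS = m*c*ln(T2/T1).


T2/T1 = 1.4728
ln(T2/T1) = 0.3871
dS = 17.3810 * 4.0380 * 0.3871 = 27.1715 kJ/K

27.1715 kJ/K


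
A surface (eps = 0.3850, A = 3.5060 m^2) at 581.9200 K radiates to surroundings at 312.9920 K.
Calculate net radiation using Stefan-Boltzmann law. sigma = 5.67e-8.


T^4 = 1.1467e+11
Tsurr^4 = 9.5969e+09
Q = 0.3850 * 5.67e-8 * 3.5060 * 1.0507e+11 = 8041.7523 W

8041.7523 W


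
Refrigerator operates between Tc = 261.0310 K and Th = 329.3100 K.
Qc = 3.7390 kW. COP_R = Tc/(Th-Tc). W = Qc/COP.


COP = 261.0310 / 68.2790 = 3.8230
W = 3.7390 / 3.8230 = 0.9780 kW

COP = 3.8230, W = 0.9780 kW


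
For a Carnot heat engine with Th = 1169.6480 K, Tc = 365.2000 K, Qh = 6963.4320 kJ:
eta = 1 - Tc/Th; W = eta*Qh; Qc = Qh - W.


eta = 1 - 365.2000/1169.6480 = 0.6878
W = 0.6878 * 6963.4320 = 4789.2348 kJ
Qc = 6963.4320 - 4789.2348 = 2174.1972 kJ

eta = 68.7769%, W = 4789.2348 kJ, Qc = 2174.1972 kJ


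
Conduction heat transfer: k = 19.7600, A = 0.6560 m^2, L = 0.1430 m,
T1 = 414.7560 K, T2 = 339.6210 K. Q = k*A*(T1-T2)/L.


dT = 75.1350 K
Q = 19.7600 * 0.6560 * 75.1350 / 0.1430 = 6810.7828 W

6810.7828 W


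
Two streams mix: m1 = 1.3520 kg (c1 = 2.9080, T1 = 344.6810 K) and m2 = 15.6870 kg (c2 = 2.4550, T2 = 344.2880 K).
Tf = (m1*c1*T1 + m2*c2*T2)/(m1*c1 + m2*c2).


num = 14614.2299
den = 42.4432
Tf = 344.3244 K

344.3244 K


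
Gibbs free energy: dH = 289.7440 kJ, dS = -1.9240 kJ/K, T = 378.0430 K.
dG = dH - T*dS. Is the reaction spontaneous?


T*dS = 378.0430 * -1.9240 = -727.3547 kJ
dG = 289.7440 + 727.3547 = 1017.0987 kJ (non-spontaneous)

dG = 1017.0987 kJ, non-spontaneous


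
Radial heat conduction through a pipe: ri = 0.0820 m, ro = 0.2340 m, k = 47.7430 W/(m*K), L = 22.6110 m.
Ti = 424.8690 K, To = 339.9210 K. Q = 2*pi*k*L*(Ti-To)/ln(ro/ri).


dT = 84.9480 K
ln(ro/ri) = 1.0486
Q = 2*pi*47.7430*22.6110*84.9480 / 1.0486 = 549479.9812 W

549479.9812 W


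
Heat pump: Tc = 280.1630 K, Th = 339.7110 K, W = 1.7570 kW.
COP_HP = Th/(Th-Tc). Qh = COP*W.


COP = 339.7110 / 59.5480 = 5.7048
Qh = 5.7048 * 1.7570 = 10.0234 kW

COP = 5.7048, Qh = 10.0234 kW


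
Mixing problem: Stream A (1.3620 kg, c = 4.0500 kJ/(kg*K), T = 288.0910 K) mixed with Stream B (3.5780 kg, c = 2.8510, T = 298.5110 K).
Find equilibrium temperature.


num = 4634.2131
den = 15.7170
Tf = 294.8540 K

294.8540 K


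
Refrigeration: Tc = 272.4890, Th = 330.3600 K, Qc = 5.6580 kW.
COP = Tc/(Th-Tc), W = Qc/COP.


COP = 272.4890 / 57.8710 = 4.7086
W = 5.6580 / 4.7086 = 1.2016 kW

COP = 4.7086, W = 1.2016 kW


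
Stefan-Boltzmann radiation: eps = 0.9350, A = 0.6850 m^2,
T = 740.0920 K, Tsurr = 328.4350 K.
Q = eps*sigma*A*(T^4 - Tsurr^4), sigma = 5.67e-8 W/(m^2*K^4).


T^4 = 3.0001e+11
Tsurr^4 = 1.1636e+10
Q = 0.9350 * 5.67e-8 * 0.6850 * 2.8838e+11 = 10472.4665 W

10472.4665 W


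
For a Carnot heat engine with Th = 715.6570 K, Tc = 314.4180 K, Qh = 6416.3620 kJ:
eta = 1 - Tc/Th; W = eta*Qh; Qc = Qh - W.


eta = 1 - 314.4180/715.6570 = 0.5607
W = 0.5607 * 6416.3620 = 3597.3863 kJ
Qc = 6416.3620 - 3597.3863 = 2818.9757 kJ

eta = 56.0658%, W = 3597.3863 kJ, Qc = 2818.9757 kJ


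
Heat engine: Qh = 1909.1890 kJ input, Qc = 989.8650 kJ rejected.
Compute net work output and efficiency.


W = 1909.1890 - 989.8650 = 919.3240 kJ
eta = 919.3240 / 1909.1890 = 0.4815 = 48.1526%

W = 919.3240 kJ, eta = 48.1526%


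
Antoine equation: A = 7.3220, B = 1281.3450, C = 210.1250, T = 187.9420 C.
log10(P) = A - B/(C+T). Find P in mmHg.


C+T = 398.0670
B/(C+T) = 3.2189
log10(P) = 7.3220 - 3.2189 = 4.1031
P = 10^4.1031 = 12678.9147 mmHg

12678.9147 mmHg


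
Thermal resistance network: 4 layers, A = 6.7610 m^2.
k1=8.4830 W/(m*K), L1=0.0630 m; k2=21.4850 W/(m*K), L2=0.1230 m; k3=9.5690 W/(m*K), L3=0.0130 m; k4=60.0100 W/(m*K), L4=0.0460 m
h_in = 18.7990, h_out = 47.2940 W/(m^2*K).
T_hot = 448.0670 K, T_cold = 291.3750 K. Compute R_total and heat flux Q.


R_conv_in = 1/(18.7990*6.7610) = 0.0079
R_1 = 0.0630/(8.4830*6.7610) = 0.0011
R_2 = 0.1230/(21.4850*6.7610) = 0.0008
R_3 = 0.0130/(9.5690*6.7610) = 0.0002
R_4 = 0.0460/(60.0100*6.7610) = 0.0001
R_conv_out = 1/(47.2940*6.7610) = 0.0031
R_total = 0.0133 K/W
Q = 156.6920 / 0.0133 = 11821.5839 W

R_total = 0.0133 K/W, Q = 11821.5839 W


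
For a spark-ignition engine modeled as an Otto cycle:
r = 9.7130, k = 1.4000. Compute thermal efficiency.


r^(k-1) = 2.4828
eta = 1 - 1/2.4828 = 0.5972 = 59.7229%

59.7229%


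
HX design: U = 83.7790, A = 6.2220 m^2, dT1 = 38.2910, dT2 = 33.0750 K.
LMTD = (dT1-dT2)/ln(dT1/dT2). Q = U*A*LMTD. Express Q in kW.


LMTD = 35.6194 K
Q = 83.7790 * 6.2220 * 35.6194 = 18567.4144 W = 18.5674 kW

18.5674 kW


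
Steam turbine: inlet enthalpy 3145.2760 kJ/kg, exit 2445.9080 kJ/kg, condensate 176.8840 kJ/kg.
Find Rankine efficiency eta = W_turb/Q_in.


W = 699.3680 kJ/kg
Q_in = 2968.3920 kJ/kg
eta = 0.2356 = 23.5605%

eta = 23.5605%


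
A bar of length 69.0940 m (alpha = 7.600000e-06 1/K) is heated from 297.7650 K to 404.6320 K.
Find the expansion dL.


dT = 106.8670 K
dL = 7.600000e-06 * 69.0940 * 106.8670 = 0.056117 m
L_final = 69.150117 m

dL = 0.056117 m


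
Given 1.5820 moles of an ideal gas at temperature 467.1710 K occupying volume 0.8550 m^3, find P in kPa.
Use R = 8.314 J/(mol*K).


P = nRT/V = 1.5820 * 8.314 * 467.1710 / 0.8550
= 6144.5824 / 0.8550 = 7186.6461 Pa = 7.1866 kPa

7.1866 kPa


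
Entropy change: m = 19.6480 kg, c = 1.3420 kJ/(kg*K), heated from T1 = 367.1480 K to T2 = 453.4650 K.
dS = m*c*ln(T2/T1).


T2/T1 = 1.2351
ln(T2/T1) = 0.2112
dS = 19.6480 * 1.3420 * 0.2112 = 5.5676 kJ/K

5.5676 kJ/K


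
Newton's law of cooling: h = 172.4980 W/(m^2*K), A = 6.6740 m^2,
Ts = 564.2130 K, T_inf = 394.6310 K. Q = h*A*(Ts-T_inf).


dT = 169.5820 K
Q = 172.4980 * 6.6740 * 169.5820 = 195231.5576 W

195231.5576 W


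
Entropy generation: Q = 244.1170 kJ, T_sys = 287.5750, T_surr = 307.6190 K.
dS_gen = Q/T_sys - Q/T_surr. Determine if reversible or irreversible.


dS_sys = 244.1170/287.5750 = 0.8489 kJ/K
dS_surr = -244.1170/307.6190 = -0.7936 kJ/K
dS_gen = 0.8489 - 0.7936 = 0.0553 kJ/K (irreversible)

dS_gen = 0.0553 kJ/K, irreversible


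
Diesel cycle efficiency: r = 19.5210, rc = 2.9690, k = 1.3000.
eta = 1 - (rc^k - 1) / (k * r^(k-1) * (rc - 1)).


r^(k-1) = 2.4387
rc^k = 4.1152
eta = 0.5009 = 50.0944%

50.0944%


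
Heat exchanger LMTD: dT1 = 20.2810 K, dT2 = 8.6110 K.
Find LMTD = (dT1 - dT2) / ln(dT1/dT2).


dT1/dT2 = 2.3552
ln(dT1/dT2) = 0.8566
LMTD = 11.6700 / 0.8566 = 13.6229 K

13.6229 K


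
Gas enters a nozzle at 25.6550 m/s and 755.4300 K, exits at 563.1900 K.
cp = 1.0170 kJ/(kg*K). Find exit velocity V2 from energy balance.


dT = 192.2400 K
2*cp*1000*dT = 391016.1600
V1^2 = 658.1790
V2 = sqrt(391674.3390) = 625.8389 m/s

625.8389 m/s


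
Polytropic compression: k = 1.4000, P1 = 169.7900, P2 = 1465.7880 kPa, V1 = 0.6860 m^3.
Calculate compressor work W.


(k-1)/k = 0.2857
(P2/P1)^exp = 1.8513
W = 3.5000 * 169.7900 * 0.6860 * (1.8513 - 1) = 347.0410 kJ

347.0410 kJ


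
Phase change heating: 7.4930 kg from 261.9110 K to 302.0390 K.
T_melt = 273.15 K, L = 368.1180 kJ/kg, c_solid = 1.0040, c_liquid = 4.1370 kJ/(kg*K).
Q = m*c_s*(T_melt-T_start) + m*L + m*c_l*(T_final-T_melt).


Q1 (sensible, solid) = 7.4930 * 1.0040 * 11.2390 = 84.5507 kJ
Q2 (latent) = 7.4930 * 368.1180 = 2758.3082 kJ
Q3 (sensible, liquid) = 7.4930 * 4.1370 * 28.8890 = 895.5169 kJ
Q_total = 3738.3757 kJ

3738.3757 kJ


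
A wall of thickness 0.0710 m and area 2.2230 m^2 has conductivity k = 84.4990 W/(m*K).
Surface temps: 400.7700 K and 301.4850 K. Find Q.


dT = 99.2850 K
Q = 84.4990 * 2.2230 * 99.2850 / 0.0710 = 262673.5378 W

262673.5378 W


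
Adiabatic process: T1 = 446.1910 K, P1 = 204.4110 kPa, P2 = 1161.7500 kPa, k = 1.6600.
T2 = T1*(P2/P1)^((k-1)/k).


(k-1)/k = 0.3976
(P2/P1)^exp = 1.9954
T2 = 446.1910 * 1.9954 = 890.3194 K

890.3194 K


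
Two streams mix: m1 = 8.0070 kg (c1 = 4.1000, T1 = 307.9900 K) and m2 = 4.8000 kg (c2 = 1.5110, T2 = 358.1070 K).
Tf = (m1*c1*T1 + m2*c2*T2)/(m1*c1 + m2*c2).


num = 12708.1898
den = 40.0815
Tf = 317.0587 K

317.0587 K


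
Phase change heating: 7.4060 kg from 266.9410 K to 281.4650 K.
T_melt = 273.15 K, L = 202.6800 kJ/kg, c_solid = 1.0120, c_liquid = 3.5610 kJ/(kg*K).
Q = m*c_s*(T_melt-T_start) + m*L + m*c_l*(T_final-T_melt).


Q1 (sensible, solid) = 7.4060 * 1.0120 * 6.2090 = 46.5357 kJ
Q2 (latent) = 7.4060 * 202.6800 = 1501.0481 kJ
Q3 (sensible, liquid) = 7.4060 * 3.5610 * 8.3150 = 219.2895 kJ
Q_total = 1766.8733 kJ

1766.8733 kJ


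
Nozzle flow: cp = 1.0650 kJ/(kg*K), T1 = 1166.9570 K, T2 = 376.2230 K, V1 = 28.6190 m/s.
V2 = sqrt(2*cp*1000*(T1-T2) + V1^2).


dT = 790.7340 K
2*cp*1000*dT = 1684263.4200
V1^2 = 819.0472
V2 = sqrt(1685082.4672) = 1298.1073 m/s

1298.1073 m/s


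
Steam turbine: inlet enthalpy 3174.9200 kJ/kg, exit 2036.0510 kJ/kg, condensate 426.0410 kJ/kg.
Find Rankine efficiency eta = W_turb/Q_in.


W = 1138.8690 kJ/kg
Q_in = 2748.8790 kJ/kg
eta = 0.4143 = 41.4303%

eta = 41.4303%


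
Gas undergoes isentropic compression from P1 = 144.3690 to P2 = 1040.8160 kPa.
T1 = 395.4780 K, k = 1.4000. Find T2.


(k-1)/k = 0.2857
(P2/P1)^exp = 1.7584
T2 = 395.4780 * 1.7584 = 695.4031 K

695.4031 K


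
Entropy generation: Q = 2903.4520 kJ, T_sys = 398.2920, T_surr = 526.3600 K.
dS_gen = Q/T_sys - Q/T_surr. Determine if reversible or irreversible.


dS_sys = 2903.4520/398.2920 = 7.2898 kJ/K
dS_surr = -2903.4520/526.3600 = -5.5161 kJ/K
dS_gen = 7.2898 - 5.5161 = 1.7737 kJ/K (irreversible)

dS_gen = 1.7737 kJ/K, irreversible


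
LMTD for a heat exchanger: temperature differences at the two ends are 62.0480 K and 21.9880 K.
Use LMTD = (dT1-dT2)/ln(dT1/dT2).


dT1/dT2 = 2.8219
ln(dT1/dT2) = 1.0374
LMTD = 40.0600 / 1.0374 = 38.6153 K

38.6153 K


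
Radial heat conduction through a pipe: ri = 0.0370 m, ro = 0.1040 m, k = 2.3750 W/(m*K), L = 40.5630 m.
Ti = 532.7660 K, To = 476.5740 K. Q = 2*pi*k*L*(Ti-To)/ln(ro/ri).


dT = 56.1920 K
ln(ro/ri) = 1.0335
Q = 2*pi*2.3750*40.5630*56.1920 / 1.0335 = 32911.5935 W

32911.5935 W


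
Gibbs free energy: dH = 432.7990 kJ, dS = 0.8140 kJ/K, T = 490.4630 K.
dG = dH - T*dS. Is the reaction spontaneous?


T*dS = 490.4630 * 0.8140 = 399.2369 kJ
dG = 432.7990 - 399.2369 = 33.5621 kJ (non-spontaneous)

dG = 33.5621 kJ, non-spontaneous


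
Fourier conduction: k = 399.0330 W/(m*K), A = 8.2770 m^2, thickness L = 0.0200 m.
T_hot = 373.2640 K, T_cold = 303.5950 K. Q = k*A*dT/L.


dT = 69.6690 K
Q = 399.0330 * 8.2770 * 69.6690 / 0.0200 = 1.1505e+07 W

1.1505e+07 W


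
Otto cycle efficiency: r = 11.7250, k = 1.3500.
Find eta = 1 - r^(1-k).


r^(k-1) = 2.3670
eta = 1 - 1/2.3670 = 0.5775 = 57.7516%

57.7516%


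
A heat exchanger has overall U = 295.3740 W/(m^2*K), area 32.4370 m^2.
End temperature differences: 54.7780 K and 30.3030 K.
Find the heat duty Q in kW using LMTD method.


LMTD = 41.3400 K
Q = 295.3740 * 32.4370 * 41.3400 = 396080.2391 W = 396.0802 kW

396.0802 kW


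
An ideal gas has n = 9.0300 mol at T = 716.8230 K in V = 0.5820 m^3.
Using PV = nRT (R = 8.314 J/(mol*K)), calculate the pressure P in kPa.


P = nRT/V = 9.0300 * 8.314 * 716.8230 / 0.5820
= 53815.7878 / 0.5820 = 92466.9893 Pa = 92.4670 kPa

92.4670 kPa


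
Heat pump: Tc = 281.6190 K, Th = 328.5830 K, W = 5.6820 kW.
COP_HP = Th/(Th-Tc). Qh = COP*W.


COP = 328.5830 / 46.9640 = 6.9965
Qh = 6.9965 * 5.6820 = 39.7540 kW

COP = 6.9965, Qh = 39.7540 kW


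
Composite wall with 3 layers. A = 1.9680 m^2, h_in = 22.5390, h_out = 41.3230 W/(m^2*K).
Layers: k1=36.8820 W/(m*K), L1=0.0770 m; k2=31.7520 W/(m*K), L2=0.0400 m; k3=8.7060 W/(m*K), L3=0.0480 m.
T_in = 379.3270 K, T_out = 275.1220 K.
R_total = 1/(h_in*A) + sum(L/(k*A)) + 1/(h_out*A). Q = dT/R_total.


R_conv_in = 1/(22.5390*1.9680) = 0.0225
R_1 = 0.0770/(36.8820*1.9680) = 0.0011
R_2 = 0.0400/(31.7520*1.9680) = 0.0006
R_3 = 0.0480/(8.7060*1.9680) = 0.0028
R_conv_out = 1/(41.3230*1.9680) = 0.0123
R_total = 0.0393 K/W
Q = 104.2050 / 0.0393 = 2648.5926 W

R_total = 0.0393 K/W, Q = 2648.5926 W


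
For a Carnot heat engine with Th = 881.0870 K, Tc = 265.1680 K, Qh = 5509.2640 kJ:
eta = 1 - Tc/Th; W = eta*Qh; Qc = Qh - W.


eta = 1 - 265.1680/881.0870 = 0.6990
W = 0.6990 * 5509.2640 = 3851.2206 kJ
Qc = 5509.2640 - 3851.2206 = 1658.0434 kJ

eta = 69.9044%, W = 3851.2206 kJ, Qc = 1658.0434 kJ


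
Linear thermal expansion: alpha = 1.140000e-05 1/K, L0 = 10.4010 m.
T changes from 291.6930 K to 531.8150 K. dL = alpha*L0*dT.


dT = 240.1220 K
dL = 1.140000e-05 * 10.4010 * 240.1220 = 0.028472 m
L_final = 10.429472 m

dL = 0.028472 m


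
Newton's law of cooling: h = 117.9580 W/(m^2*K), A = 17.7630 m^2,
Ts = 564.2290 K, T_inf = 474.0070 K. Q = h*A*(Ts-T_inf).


dT = 90.2220 K
Q = 117.9580 * 17.7630 * 90.2220 = 189041.0698 W

189041.0698 W


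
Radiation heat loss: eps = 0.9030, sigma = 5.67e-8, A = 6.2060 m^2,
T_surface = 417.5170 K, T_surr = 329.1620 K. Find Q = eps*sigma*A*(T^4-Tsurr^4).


T^4 = 3.0388e+10
Tsurr^4 = 1.1739e+10
Q = 0.9030 * 5.67e-8 * 6.2060 * 1.8648e+10 = 5925.4918 W

5925.4918 W


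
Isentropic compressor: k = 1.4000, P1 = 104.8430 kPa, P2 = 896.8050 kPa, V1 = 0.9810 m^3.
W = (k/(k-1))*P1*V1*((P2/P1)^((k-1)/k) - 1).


(k-1)/k = 0.2857
(P2/P1)^exp = 1.8464
W = 3.5000 * 104.8430 * 0.9810 * (1.8464 - 1) = 304.6938 kJ

304.6938 kJ


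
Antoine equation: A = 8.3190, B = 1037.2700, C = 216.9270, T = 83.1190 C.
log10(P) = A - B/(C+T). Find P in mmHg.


C+T = 300.0460
B/(C+T) = 3.4570
log10(P) = 8.3190 - 3.4570 = 4.8620
P = 10^4.8620 = 72771.8494 mmHg

72771.8494 mmHg


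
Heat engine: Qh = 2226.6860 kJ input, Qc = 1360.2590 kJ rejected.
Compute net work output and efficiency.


W = 2226.6860 - 1360.2590 = 866.4270 kJ
eta = 866.4270 / 2226.6860 = 0.3891 = 38.9111%

W = 866.4270 kJ, eta = 38.9111%


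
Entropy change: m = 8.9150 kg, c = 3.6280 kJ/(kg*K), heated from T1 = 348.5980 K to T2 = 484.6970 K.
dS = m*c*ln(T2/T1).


T2/T1 = 1.3904
ln(T2/T1) = 0.3296
dS = 8.9150 * 3.6280 * 0.3296 = 10.6606 kJ/K

10.6606 kJ/K


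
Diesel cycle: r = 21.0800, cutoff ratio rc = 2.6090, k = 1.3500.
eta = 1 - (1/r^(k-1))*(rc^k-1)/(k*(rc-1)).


r^(k-1) = 2.9064
rc^k = 3.6496
eta = 0.5803 = 58.0310%

58.0310%


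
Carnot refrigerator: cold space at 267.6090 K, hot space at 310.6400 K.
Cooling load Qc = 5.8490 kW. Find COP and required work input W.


COP = 267.6090 / 43.0310 = 6.2190
W = 5.8490 / 6.2190 = 0.9405 kW

COP = 6.2190, W = 0.9405 kW


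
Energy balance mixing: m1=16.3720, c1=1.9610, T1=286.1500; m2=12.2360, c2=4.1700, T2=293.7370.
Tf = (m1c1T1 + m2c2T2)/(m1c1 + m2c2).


num = 24174.6585
den = 83.1296
Tf = 290.8068 K

290.8068 K


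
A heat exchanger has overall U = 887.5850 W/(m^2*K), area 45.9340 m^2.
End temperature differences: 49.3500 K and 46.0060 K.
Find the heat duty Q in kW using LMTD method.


LMTD = 47.6584 K
Q = 887.5850 * 45.9340 * 47.6584 = 1943050.6515 W = 1943.0507 kW

1943.0507 kW


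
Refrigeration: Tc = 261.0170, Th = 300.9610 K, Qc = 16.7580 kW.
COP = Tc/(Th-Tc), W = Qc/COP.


COP = 261.0170 / 39.9440 = 6.5346
W = 16.7580 / 6.5346 = 2.5645 kW

COP = 6.5346, W = 2.5645 kW


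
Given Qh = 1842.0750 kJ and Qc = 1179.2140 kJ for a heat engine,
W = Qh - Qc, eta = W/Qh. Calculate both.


W = 1842.0750 - 1179.2140 = 662.8610 kJ
eta = 662.8610 / 1842.0750 = 0.3598 = 35.9845%

W = 662.8610 kJ, eta = 35.9845%


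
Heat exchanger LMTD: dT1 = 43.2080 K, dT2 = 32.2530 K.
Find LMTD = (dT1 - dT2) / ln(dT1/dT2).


dT1/dT2 = 1.3397
ln(dT1/dT2) = 0.2924
LMTD = 10.9550 / 0.2924 = 37.4639 K

37.4639 K


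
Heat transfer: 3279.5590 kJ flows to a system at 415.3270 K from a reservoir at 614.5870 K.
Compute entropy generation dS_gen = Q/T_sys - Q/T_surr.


dS_sys = 3279.5590/415.3270 = 7.8963 kJ/K
dS_surr = -3279.5590/614.5870 = -5.3362 kJ/K
dS_gen = 7.8963 - 5.3362 = 2.5601 kJ/K (irreversible)

dS_gen = 2.5601 kJ/K, irreversible


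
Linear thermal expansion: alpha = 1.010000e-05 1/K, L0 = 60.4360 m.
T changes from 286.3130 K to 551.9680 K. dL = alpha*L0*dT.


dT = 265.6550 K
dL = 1.010000e-05 * 60.4360 * 265.6550 = 0.162157 m
L_final = 60.598157 m

dL = 0.162157 m


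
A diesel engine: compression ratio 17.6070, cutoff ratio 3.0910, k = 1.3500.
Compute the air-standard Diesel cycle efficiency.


r^(k-1) = 2.7289
rc^k = 4.5881
eta = 0.5342 = 53.4212%

53.4212%


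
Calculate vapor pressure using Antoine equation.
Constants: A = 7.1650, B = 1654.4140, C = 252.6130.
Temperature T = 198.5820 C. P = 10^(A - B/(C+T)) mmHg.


C+T = 451.1950
B/(C+T) = 3.6667
log10(P) = 7.1650 - 3.6667 = 3.4983
P = 10^3.4983 = 3149.6455 mmHg

3149.6455 mmHg


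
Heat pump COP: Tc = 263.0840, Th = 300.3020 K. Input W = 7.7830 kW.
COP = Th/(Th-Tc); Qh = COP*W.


COP = 300.3020 / 37.2180 = 8.0687
Qh = 8.0687 * 7.7830 = 62.7989 kW

COP = 8.0687, Qh = 62.7989 kW


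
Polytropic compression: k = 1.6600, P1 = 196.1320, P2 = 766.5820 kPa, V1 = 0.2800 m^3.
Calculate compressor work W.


(k-1)/k = 0.3976
(P2/P1)^exp = 1.7194
W = 2.5152 * 196.1320 * 0.2800 * (1.7194 - 1) = 99.3671 kJ

99.3671 kJ


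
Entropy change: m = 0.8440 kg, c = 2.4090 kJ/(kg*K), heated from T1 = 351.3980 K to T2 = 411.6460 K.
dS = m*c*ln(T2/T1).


T2/T1 = 1.1715
ln(T2/T1) = 0.1582
dS = 0.8440 * 2.4090 * 0.1582 = 0.3217 kJ/K

0.3217 kJ/K


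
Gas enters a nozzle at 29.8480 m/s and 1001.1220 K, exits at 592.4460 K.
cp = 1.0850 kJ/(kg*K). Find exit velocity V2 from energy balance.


dT = 408.6760 K
2*cp*1000*dT = 886826.9200
V1^2 = 890.9031
V2 = sqrt(887717.8231) = 942.1878 m/s

942.1878 m/s


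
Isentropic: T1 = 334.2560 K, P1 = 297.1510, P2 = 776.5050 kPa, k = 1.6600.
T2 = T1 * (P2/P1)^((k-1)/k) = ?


(k-1)/k = 0.3976
(P2/P1)^exp = 1.4651
T2 = 334.2560 * 1.4651 = 489.7121 K

489.7121 K


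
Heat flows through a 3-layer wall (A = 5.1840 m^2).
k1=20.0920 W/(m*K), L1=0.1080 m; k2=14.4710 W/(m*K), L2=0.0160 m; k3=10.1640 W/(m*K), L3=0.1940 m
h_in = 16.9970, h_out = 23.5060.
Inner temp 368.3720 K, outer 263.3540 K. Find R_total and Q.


R_conv_in = 1/(16.9970*5.1840) = 0.0113
R_1 = 0.1080/(20.0920*5.1840) = 0.0010
R_2 = 0.0160/(14.4710*5.1840) = 0.0002
R_3 = 0.1940/(10.1640*5.1840) = 0.0037
R_conv_out = 1/(23.5060*5.1840) = 0.0082
R_total = 0.0245 K/W
Q = 105.0180 / 0.0245 = 4288.6050 W

R_total = 0.0245 K/W, Q = 4288.6050 W


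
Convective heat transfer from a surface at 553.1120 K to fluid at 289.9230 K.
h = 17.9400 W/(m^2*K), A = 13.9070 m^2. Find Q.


dT = 263.1890 K
Q = 17.9400 * 13.9070 * 263.1890 = 65663.4394 W

65663.4394 W


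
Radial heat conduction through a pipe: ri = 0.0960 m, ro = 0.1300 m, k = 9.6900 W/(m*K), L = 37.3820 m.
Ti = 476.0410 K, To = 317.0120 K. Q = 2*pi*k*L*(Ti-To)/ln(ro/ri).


dT = 159.0290 K
ln(ro/ri) = 0.3032
Q = 2*pi*9.6900*37.3820*159.0290 / 0.3032 = 1193803.8971 W

1193803.8971 W


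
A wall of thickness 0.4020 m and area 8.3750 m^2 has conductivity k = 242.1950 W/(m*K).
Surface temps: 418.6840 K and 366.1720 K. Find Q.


dT = 52.5120 K
Q = 242.1950 * 8.3750 * 52.5120 / 0.4020 = 264961.3300 W

264961.3300 W


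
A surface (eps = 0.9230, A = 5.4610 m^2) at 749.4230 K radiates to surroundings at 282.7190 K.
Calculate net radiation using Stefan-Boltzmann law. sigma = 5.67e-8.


T^4 = 3.1543e+11
Tsurr^4 = 6.3888e+09
Q = 0.9230 * 5.67e-8 * 5.4610 * 3.0904e+11 = 88323.9499 W

88323.9499 W


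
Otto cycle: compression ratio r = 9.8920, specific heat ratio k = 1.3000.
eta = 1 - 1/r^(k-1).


r^(k-1) = 1.9888
eta = 1 - 1/1.9888 = 0.4972 = 49.7177%

49.7177%


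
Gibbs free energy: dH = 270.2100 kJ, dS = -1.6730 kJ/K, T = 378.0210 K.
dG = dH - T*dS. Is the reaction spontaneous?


T*dS = 378.0210 * -1.6730 = -632.4291 kJ
dG = 270.2100 + 632.4291 = 902.6391 kJ (non-spontaneous)

dG = 902.6391 kJ, non-spontaneous


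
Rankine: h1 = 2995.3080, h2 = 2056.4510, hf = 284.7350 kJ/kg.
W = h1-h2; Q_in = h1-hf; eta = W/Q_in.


W = 938.8570 kJ/kg
Q_in = 2710.5730 kJ/kg
eta = 0.3464 = 34.6368%

eta = 34.6368%


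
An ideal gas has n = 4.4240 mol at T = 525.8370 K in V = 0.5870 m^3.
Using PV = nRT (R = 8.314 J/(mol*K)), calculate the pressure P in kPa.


P = nRT/V = 4.4240 * 8.314 * 525.8370 / 0.5870
= 19340.8822 / 0.5870 = 32948.6920 Pa = 32.9487 kPa

32.9487 kPa


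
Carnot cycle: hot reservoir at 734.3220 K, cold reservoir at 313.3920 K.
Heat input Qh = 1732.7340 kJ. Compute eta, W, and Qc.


eta = 1 - 313.3920/734.3220 = 0.5732
W = 0.5732 * 1732.7340 = 993.2424 kJ
Qc = 1732.7340 - 993.2424 = 739.4916 kJ

eta = 57.3223%, W = 993.2424 kJ, Qc = 739.4916 kJ


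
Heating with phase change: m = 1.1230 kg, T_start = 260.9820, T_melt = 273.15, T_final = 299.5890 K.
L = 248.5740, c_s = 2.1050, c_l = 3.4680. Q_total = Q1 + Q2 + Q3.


Q1 (sensible, solid) = 1.1230 * 2.1050 * 12.1680 = 28.7641 kJ
Q2 (latent) = 1.1230 * 248.5740 = 279.1486 kJ
Q3 (sensible, liquid) = 1.1230 * 3.4680 * 26.4390 = 102.9684 kJ
Q_total = 410.8811 kJ

410.8811 kJ


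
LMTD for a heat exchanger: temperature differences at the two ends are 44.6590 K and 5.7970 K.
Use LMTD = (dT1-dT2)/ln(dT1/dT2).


dT1/dT2 = 7.7038
ln(dT1/dT2) = 2.0417
LMTD = 38.8620 / 2.0417 = 19.0340 K

19.0340 K


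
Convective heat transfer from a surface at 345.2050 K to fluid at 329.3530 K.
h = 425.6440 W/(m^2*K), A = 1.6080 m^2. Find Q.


dT = 15.8520 K
Q = 425.6440 * 1.6080 * 15.8520 = 10849.6724 W

10849.6724 W


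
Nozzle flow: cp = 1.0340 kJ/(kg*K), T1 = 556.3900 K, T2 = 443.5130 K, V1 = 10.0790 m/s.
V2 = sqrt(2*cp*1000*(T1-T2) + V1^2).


dT = 112.8770 K
2*cp*1000*dT = 233429.6360
V1^2 = 101.5862
V2 = sqrt(233531.2222) = 483.2507 m/s

483.2507 m/s


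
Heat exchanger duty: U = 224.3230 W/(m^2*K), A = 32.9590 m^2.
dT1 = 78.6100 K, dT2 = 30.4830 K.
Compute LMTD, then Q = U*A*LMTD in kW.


LMTD = 50.8028 K
Q = 224.3230 * 32.9590 * 50.8028 = 375608.5225 W = 375.6085 kW

375.6085 kW


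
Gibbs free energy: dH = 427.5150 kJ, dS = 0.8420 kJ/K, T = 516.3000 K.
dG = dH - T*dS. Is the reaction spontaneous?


T*dS = 516.3000 * 0.8420 = 434.7246 kJ
dG = 427.5150 - 434.7246 = -7.2096 kJ (spontaneous)

dG = -7.2096 kJ, spontaneous


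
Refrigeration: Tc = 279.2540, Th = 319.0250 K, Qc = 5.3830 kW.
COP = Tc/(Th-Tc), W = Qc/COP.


COP = 279.2540 / 39.7710 = 7.0215
W = 5.3830 / 7.0215 = 0.7666 kW

COP = 7.0215, W = 0.7666 kW


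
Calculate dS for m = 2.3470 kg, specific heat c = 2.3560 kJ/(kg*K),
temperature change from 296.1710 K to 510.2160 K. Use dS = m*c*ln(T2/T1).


T2/T1 = 1.7227
ln(T2/T1) = 0.5439
dS = 2.3470 * 2.3560 * 0.5439 = 3.0075 kJ/K

3.0075 kJ/K


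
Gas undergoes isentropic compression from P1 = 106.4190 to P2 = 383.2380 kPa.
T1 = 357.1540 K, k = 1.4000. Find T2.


(k-1)/k = 0.2857
(P2/P1)^exp = 1.4421
T2 = 357.1540 * 1.4421 = 515.0401 K

515.0401 K


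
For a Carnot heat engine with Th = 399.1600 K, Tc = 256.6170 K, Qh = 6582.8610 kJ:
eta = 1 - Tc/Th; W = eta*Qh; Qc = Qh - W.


eta = 1 - 256.6170/399.1600 = 0.3571
W = 0.3571 * 6582.8610 = 2350.7885 kJ
Qc = 6582.8610 - 2350.7885 = 4232.0725 kJ

eta = 35.7107%, W = 2350.7885 kJ, Qc = 4232.0725 kJ


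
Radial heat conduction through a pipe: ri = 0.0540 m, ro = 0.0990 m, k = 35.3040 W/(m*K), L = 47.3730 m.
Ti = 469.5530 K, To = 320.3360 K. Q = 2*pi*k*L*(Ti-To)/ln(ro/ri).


dT = 149.2170 K
ln(ro/ri) = 0.6061
Q = 2*pi*35.3040*47.3730*149.2170 / 0.6061 = 2586920.2321 W

2586920.2321 W


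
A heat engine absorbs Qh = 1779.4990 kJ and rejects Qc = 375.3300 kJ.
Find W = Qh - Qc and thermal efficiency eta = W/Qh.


W = 1779.4990 - 375.3300 = 1404.1690 kJ
eta = 1404.1690 / 1779.4990 = 0.7891 = 78.9081%

W = 1404.1690 kJ, eta = 78.9081%


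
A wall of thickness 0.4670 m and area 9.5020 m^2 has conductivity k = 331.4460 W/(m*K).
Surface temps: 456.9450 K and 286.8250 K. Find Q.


dT = 170.1200 K
Q = 331.4460 * 9.5020 * 170.1200 / 0.4670 = 1147271.7551 W

1147271.7551 W


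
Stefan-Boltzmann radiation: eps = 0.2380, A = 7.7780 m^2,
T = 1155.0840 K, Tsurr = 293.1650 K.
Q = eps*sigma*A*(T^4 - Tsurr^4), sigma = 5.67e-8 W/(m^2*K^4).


T^4 = 1.7801e+12
Tsurr^4 = 7.3867e+09
Q = 0.2380 * 5.67e-8 * 7.7780 * 1.7728e+12 = 186070.0094 W

186070.0094 W
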